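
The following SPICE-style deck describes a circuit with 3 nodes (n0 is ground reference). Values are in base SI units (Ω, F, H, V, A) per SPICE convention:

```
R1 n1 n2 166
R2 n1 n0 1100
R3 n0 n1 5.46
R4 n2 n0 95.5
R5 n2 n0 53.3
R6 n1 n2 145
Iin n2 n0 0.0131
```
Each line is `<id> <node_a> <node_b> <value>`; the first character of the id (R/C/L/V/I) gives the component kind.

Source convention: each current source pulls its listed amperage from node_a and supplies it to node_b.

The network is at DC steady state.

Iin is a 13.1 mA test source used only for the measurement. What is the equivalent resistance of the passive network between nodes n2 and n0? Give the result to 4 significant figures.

R_eq = 24.21 Ω

MNA unknowns: 2 node voltages V₁..V_2
R1: Y=0.006024 on G[1,2]
R2: Y=0.0009091 on G[1,0]
R3: Y=0.1832 on G[0,1]
R4: Y=0.01047 on G[2,0]
R5: Y=0.01876 on G[2,0]
R6: Y=0.006897 on G[1,2]
Iin: z[2]−=0.0131, z[0]+=0.0131
solve → V1=-0.02080, V2=-0.3171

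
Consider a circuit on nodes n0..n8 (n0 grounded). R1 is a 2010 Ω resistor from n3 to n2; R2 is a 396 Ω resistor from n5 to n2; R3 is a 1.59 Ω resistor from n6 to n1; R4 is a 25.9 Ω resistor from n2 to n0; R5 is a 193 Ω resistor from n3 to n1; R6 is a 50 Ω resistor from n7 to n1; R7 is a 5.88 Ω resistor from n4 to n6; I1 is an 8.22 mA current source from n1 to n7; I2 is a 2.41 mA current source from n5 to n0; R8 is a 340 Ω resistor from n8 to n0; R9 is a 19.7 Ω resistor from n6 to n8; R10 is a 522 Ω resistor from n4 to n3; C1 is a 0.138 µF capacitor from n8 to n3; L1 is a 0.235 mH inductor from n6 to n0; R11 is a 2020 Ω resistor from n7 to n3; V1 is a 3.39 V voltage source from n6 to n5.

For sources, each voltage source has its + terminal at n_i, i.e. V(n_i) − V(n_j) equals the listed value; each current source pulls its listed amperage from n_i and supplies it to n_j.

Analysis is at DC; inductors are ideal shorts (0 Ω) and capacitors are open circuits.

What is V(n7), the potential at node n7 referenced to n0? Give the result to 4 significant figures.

Apply KCL at each of the 8 non-ground nodes and solve the resulting linear system.
Node n1: branches {R3, R5, R6, I1} → V_1 = -0.0002075
Node n2: branches {R1, R2, R4} → V_2 = -0.2055
Node n3: branches {R1, R5, R10, C1, R11} → V_3 = 0.01181
Node n4: branches {R7, R10} → V_4 = 0.0001316
Node n5: branches {R2, I2, V1} → V_5 = -3.390
Node n6: branches {R3, R7, R9, L1, V1} → V_6 = 0.000
Node n7: branches {R6, I1, R11} → V_7 = 0.4012
Node n8: branches {R8, R9, C1} → V_8 = 0.000
Source currents: i(L1)=0.005524, i(V1)=-0.005632

0.4012 V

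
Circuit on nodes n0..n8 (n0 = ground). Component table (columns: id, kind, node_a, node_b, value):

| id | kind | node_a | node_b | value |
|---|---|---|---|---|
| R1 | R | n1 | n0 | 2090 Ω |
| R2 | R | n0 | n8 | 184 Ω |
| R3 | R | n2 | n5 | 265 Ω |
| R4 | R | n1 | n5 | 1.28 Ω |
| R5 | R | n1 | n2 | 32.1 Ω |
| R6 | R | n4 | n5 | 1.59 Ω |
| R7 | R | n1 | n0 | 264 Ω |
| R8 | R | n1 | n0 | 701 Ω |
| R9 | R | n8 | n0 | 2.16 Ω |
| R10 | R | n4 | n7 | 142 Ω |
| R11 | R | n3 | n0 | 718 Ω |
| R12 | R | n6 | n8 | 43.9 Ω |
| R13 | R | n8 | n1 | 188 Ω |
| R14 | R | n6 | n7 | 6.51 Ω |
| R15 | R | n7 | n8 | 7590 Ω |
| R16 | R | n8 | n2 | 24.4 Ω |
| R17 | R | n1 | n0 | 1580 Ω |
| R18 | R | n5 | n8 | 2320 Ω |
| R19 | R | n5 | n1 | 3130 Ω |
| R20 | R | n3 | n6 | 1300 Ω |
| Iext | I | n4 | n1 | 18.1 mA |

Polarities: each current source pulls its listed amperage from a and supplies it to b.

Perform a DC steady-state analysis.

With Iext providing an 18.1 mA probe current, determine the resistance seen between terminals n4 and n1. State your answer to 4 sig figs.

Apply KCL at each of the 8 non-ground nodes and solve the resulting linear system.
Node n1: branches {R1, R4, R5, R7, R8, R13, R17, R19, Iext} → V_1 = 0.008874
Node n2: branches {R3, R5, R16} → V_2 = 0.002891
Node n3: branches {R11, R20} → V_3 = -0.003394
Node n4: branches {R6, R10, Iext} → V_4 = -0.04234
Node n5: branches {R3, R4, R6, R18, R19} → V_5 = -0.01391
Node n6: branches {R12, R14, R20} → V_6 = -0.009539
Node n7: branches {R10, R14, R15} → V_7 = -0.01097
Node n8: branches {R2, R9, R12, R13, R15, R16, R18} → V_8 = -0.0001097

R_eq = 2.830 Ω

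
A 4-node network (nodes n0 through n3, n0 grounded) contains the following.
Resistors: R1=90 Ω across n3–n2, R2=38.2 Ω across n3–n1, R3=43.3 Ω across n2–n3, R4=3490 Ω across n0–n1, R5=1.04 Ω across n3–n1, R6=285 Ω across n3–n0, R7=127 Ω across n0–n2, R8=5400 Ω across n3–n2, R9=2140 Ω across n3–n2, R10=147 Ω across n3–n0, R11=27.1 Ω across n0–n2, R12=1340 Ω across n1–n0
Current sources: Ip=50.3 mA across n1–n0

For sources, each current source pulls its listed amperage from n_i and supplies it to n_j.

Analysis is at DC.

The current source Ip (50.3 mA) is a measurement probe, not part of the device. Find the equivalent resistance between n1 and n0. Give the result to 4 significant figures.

Apply KCL at each of the 3 non-ground nodes and solve the resulting linear system.
Node n1: branches {R2, R4, R5, R12, Ip} → V_1 = -1.673
Node n2: branches {R1, R3, R7, R8, R9, R11} → V_2 = -0.7108
Node n3: branches {R1, R2, R3, R5, R6, R8, R9, R10} → V_3 = -1.624

R_eq = 33.26 Ω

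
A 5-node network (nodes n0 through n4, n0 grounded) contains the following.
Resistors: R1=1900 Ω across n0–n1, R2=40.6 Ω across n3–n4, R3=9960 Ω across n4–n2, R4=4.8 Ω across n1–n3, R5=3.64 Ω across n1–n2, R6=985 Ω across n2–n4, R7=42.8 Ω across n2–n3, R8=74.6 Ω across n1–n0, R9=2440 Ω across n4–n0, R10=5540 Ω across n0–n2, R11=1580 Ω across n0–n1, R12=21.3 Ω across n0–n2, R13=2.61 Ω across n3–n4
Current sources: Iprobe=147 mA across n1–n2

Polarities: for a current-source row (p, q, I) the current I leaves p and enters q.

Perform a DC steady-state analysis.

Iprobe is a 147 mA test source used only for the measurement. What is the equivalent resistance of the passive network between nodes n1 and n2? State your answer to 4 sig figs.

R_eq = 3.247 Ω

MNA unknowns: 4 node voltages V₁..V_4
R1: Y=0.0005263 on G[0,1]
R2: Y=0.02463 on G[3,4]
R3: Y=0.0001004 on G[4,2]
R4: Y=0.2083 on G[1,3]
R5: Y=0.2747 on G[1,2]
R6: Y=0.001015 on G[2,4]
R7: Y=0.02336 on G[2,3]
R8: Y=0.01340 on G[1,0]
R9: Y=0.0004098 on G[4,0]
R10: Y=0.0001805 on G[0,2]
R11: Y=0.0006329 on G[0,1]
R12: Y=0.04695 on G[0,2]
R13: Y=0.3831 on G[3,4]
Iprobe: z[1]−=0.147, z[2]+=0.147
solve → V1=-0.3626, V2=0.1148, V3=-0.3119, V4=-0.3104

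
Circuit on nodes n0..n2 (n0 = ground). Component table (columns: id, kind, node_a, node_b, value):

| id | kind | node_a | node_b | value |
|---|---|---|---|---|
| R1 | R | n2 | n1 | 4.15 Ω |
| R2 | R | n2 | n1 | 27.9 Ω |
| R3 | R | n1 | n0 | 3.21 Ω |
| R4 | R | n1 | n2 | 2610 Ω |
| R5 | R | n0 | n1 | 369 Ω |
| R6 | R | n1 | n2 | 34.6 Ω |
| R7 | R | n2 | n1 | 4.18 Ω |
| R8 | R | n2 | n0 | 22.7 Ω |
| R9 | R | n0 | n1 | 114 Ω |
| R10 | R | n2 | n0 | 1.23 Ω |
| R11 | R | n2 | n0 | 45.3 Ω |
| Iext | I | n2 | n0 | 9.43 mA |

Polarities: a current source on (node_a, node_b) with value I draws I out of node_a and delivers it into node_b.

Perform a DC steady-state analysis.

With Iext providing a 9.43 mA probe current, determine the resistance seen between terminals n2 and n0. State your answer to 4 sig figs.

R_eq = 0.9242 Ω

Element admittances at DC:
  Y(R1) = 0.2410 S between n2,n1
  Y(R2) = 0.03584 S between n2,n1
  Y(R3) = 0.3115 S between n1,n0
  Y(R4) = 0.0003831 S between n1,n2
  Y(R5) = 0.002710 S between n0,n1
  Y(R6) = 0.02890 S between n1,n2
  Y(R7) = 0.2392 S between n2,n1
  Y(R8) = 0.04405 S between n2,n0
  Y(R9) = 0.008772 S between n0,n1
  Y(R10) = 0.8130 S between n2,n0
  Y(R11) = 0.02208 S between n2,n0
  Iext: injects 0.00943 A into n0 (from n2)
Assemble and solve the 2×2 MNA system:
  V(n1)=-0.005473  V(n2)=-0.008715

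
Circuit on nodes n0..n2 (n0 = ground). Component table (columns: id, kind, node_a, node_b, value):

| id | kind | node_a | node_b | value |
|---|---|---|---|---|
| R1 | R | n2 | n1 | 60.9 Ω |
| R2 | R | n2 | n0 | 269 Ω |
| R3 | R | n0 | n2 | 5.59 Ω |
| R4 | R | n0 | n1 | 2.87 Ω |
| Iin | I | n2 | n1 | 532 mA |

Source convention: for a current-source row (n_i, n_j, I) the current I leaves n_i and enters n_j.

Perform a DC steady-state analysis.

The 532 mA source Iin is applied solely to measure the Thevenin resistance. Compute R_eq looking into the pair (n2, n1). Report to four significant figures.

R_eq = 7.340 Ω

Apply KCL at each of the 2 non-ground nodes and solve the resulting linear system.
Node n1: branches {R1, R4, Iin} → V_1 = 1.343
Node n2: branches {R1, R2, R3, Iin} → V_2 = -2.562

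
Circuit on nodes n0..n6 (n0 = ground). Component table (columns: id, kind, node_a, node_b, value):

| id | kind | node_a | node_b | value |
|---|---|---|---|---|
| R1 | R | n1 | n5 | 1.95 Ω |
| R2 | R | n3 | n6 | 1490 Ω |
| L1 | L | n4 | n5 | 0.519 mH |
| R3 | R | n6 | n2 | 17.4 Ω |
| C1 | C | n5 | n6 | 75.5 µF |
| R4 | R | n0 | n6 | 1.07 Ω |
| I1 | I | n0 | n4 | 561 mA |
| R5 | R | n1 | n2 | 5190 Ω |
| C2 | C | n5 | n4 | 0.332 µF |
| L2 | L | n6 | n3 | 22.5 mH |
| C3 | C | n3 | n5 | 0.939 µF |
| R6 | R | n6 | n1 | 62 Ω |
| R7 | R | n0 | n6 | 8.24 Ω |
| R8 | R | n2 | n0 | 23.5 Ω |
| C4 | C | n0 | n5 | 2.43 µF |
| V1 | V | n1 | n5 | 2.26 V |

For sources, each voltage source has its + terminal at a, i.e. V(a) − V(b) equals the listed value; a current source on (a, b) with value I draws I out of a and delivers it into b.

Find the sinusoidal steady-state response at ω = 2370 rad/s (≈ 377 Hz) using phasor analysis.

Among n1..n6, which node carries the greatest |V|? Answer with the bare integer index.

Apply KCL at each of the 6 non-ground nodes and solve the resulting linear system.
Node n1: branches {R1, R5, R6, V1} → V_1 = 2.991-2.783j
Node n2: branches {R3, R5, R8} → V_2 = 0.2949-0.007465j
Node n3: branches {R2, L2, C3} → V_3 = 0.4889+0.3712j
Node n4: branches {L1, I1, C2} → V_4 = 0.7312-2.092j
Node n5: branches {R1, L1, C1, C2, C3, C4, V1} → V_5 = 0.7312-2.783j
Node n6: branches {R2, R3, C1, R4, L2, R6, R7} → V_6 = 0.5042-0.003687j
Source currents: i(V1)=-1.200+0.04536j

1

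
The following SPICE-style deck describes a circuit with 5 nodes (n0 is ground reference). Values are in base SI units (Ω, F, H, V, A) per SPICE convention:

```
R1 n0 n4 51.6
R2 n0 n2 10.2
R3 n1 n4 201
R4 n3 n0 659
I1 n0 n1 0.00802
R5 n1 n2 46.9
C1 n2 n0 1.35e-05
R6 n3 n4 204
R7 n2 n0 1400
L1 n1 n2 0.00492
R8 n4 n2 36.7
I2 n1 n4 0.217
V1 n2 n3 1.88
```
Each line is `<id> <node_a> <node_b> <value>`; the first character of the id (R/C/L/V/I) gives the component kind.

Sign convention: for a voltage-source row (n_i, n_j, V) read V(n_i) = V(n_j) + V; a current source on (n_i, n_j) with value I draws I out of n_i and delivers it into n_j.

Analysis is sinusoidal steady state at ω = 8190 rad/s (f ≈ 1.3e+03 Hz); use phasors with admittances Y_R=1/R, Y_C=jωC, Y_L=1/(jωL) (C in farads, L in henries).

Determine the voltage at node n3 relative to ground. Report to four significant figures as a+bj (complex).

-2.096+0.2667j V

Element admittances at ω=8190 rad/s:
  Y(R1) = 0.01938+0.000j S between n0,n4
  Y(R2) = 0.09804+0.000j S between n0,n2
  Y(R3) = 0.004975+0.000j S between n1,n4
  Y(R4) = 0.001517+0.000j S between n3,n0
  I1: injects 0.00802 A into n1 (from n0)
  Y(R5) = 0.02132+0.000j S between n1,n2
  Y(C1) = 0.000+0.1106j S between n2,n0
  Y(R6) = 0.004902+0.000j S between n3,n4
  Y(R7) = 0.0007143+0.000j S between n2,n0
  Y(L1) = 0.000-0.02482j S between n1,n2
  Y(R8) = 0.02725+0.000j S between n4,n2
  I2: injects 0.217 A into n4 (from n1)
  V1: constraint V(n2)−V(n3) = 1.88
Assemble and solve the 5×5 MNA system:
  V(n1)=-4.038-3.419j  V(n2)=-0.2157+0.2667j  V(n3)=-2.096+0.2667j  V(n4)=3.199-0.1493j
  i(V1)=-0.02913+0.002444j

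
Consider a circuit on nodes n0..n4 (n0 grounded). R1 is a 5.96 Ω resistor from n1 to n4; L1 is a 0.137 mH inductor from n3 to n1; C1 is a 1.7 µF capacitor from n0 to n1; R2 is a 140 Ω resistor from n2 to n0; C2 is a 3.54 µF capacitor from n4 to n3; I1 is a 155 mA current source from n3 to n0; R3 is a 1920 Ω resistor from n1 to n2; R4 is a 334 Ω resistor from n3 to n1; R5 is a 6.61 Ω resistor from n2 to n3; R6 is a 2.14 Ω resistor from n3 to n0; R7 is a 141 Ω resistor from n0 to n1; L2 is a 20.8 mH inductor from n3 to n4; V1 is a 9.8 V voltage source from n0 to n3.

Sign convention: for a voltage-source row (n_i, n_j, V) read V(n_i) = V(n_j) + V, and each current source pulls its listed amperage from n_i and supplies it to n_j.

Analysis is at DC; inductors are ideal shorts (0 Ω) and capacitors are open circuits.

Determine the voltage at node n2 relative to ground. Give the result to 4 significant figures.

Apply KCL at each of the 4 non-ground nodes and solve the resulting linear system.
Node n1: branches {R1, L1, C1, R3, R4, R7} → V_1 = -9.800
Node n2: branches {R2, R3, R5} → V_2 = -9.360
Node n3: branches {L1, C2, I1, R4, R5, R6, L2, V1} → V_3 = -9.800
Node n4: branches {R1, C2, L2} → V_4 = -9.800
Source currents: i(L1)=-0.06973, i(L2)=0.000, i(V1)=-4.561

-9.360 V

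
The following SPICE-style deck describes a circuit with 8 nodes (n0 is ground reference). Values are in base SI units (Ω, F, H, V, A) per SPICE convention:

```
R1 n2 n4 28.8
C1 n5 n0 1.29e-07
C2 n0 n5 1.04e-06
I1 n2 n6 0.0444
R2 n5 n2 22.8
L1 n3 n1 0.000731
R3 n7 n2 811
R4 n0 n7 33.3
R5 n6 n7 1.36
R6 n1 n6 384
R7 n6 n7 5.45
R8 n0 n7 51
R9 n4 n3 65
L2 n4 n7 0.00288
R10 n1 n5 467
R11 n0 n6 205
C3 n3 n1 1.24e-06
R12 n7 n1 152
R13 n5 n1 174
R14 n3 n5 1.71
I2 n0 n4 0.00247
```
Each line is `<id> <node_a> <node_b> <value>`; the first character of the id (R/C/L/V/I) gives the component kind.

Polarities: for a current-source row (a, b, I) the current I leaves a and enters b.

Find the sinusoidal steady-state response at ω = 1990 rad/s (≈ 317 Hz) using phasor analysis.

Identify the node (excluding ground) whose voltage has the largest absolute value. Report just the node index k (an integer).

Element admittances at ω=1990 rad/s:
  Y(R1) = 0.03472+0.000j S between n2,n4
  Y(C1) = 0.000+0.0002567j S between n5,n0
  Y(C2) = 0.000+0.002070j S between n0,n5
  I1: injects 0.0444 A into n6 (from n2)
  Y(R2) = 0.04386+0.000j S between n5,n2
  Y(L1) = 0.000-0.6874j S between n3,n1
  Y(R3) = 0.001233+0.000j S between n7,n2
  Y(R4) = 0.03003+0.000j S between n0,n7
  Y(R5) = 0.7353+0.000j S between n6,n7
  Y(R6) = 0.002604+0.000j S between n1,n6
  Y(R7) = 0.1835+0.000j S between n6,n7
  Y(R8) = 0.01961+0.000j S between n0,n7
  Y(R9) = 0.01538+0.000j S between n4,n3
  Y(L2) = 0.000-0.1745j S between n4,n7
  Y(R10) = 0.002141+0.000j S between n1,n5
  Y(R11) = 0.004878+0.000j S between n0,n6
  Y(C3) = 0.000+0.002468j S between n3,n1
  Y(R12) = 0.006579+0.000j S between n7,n1
  Y(R13) = 0.005747+0.000j S between n5,n1
  Y(R14) = 0.5848+0.000j S between n3,n5
  I2: injects 0.00247 A into n4 (from n0)
Assemble and solve the 7×7 MNA system:
  V(n1)=-0.5197-0.1025j  V(n2)=-0.8436-0.1394j  V(n3)=-0.5181-0.1099j  V(n4)=0.02152-0.1825j  V(n5)=-0.5410-0.1099j  V(n6)=0.08267+0.02265j  V(n7)=0.03649+0.02313j

2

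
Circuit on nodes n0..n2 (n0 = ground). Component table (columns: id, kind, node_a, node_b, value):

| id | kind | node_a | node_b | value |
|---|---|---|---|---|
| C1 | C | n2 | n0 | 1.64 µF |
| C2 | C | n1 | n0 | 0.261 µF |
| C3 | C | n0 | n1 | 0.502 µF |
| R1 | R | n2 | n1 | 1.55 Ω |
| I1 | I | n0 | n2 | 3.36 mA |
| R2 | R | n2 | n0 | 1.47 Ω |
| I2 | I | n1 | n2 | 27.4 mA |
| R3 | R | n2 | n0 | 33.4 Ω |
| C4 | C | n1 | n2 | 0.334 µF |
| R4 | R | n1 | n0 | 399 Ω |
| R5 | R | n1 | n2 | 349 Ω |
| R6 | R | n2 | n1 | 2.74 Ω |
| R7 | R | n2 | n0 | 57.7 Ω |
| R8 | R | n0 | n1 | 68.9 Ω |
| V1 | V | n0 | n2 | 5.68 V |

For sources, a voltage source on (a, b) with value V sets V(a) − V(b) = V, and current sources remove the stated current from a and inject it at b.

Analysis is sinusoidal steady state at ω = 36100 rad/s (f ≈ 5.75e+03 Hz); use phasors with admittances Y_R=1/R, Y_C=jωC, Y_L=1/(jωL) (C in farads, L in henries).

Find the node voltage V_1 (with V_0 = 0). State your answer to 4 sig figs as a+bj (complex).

-5.607+0.1491j V

Element admittances at ω=36100 rad/s:
  Y(C1) = 0.000+0.05920j S between n2,n0
  Y(C2) = 0.000+0.009422j S between n1,n0
  Y(C3) = 0.000+0.01812j S between n0,n1
  Y(R1) = 0.6452+0.000j S between n2,n1
  I1: injects 0.00336 A into n2 (from n0)
  Y(R2) = 0.6803+0.000j S between n2,n0
  I2: injects 0.0274 A into n2 (from n1)
  Y(R3) = 0.02994+0.000j S between n2,n0
  Y(C4) = 0.000+0.01206j S between n1,n2
  Y(R4) = 0.002506+0.000j S between n1,n0
  Y(R5) = 0.002865+0.000j S between n1,n2
  Y(R6) = 0.3650+0.000j S between n2,n1
  Y(R7) = 0.01733+0.000j S between n2,n0
  Y(R8) = 0.01451+0.000j S between n0,n1
  V1: constraint V(n0)−V(n2) = 5.68
Assemble and solve the 3×3 MNA system:
  V(n1)=-5.607+0.1491j  V(n2)=-5.680+0.000j
  i(V1)=-4.235-0.4882j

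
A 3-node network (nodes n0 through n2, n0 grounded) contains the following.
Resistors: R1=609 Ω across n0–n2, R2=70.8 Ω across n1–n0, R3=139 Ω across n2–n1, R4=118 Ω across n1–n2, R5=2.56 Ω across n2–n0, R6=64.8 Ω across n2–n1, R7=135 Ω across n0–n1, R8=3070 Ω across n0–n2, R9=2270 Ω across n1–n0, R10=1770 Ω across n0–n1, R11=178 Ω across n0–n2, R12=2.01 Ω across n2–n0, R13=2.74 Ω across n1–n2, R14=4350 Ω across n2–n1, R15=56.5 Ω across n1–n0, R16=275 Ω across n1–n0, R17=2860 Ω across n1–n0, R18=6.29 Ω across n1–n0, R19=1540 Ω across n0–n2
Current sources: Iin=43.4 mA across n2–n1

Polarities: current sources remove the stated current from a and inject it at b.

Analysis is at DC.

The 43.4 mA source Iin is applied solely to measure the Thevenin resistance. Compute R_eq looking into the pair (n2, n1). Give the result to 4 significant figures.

MNA unknowns: 2 node voltages V₁..V_2
R1: Y=0.001642 on G[0,2]
R2: Y=0.01412 on G[1,0]
R3: Y=0.007194 on G[2,1]
R4: Y=0.008475 on G[1,2]
R5: Y=0.3906 on G[2,0]
R6: Y=0.01543 on G[2,1]
R7: Y=0.007407 on G[0,1]
R8: Y=0.0003257 on G[0,2]
R9: Y=0.0004405 on G[1,0]
R10: Y=0.0005650 on G[0,1]
R11: Y=0.005618 on G[0,2]
R12: Y=0.4975 on G[2,0]
R13: Y=0.3650 on G[1,2]
R14: Y=0.0002299 on G[2,1]
R15: Y=0.01770 on G[1,0]
R16: Y=0.003636 on G[1,0]
R17: Y=0.0003497 on G[1,0]
R18: Y=0.1590 on G[1,0]
R19: Y=0.0006494 on G[0,2]
Iin: z[2]−=0.0434, z[1]+=0.0434
solve → V1=0.06296, V2=-0.01427

R_eq = 1.780 Ω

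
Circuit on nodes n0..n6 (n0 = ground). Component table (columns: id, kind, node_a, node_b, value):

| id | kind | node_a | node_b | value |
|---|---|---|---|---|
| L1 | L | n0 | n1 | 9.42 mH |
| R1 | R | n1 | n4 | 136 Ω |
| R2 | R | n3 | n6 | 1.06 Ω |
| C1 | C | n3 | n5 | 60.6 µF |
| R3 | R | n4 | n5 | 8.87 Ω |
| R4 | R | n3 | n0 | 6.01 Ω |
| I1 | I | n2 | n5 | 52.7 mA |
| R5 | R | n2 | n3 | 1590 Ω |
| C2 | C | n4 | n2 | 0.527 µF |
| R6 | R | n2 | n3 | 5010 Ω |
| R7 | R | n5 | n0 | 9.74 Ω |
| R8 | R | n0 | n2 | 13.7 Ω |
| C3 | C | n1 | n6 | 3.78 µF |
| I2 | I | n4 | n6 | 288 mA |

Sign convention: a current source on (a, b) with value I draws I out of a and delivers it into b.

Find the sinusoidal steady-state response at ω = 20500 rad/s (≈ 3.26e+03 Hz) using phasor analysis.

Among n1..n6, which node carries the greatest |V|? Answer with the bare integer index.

4

Element admittances at ω=20500 rad/s:
  Y(L1) = 0.000-0.005178j S between n0,n1
  Y(R1) = 0.007353+0.000j S between n1,n4
  Y(R2) = 0.9434+0.000j S between n3,n6
  Y(C1) = 0.000+1.242j S between n3,n5
  Y(R3) = 0.1127+0.000j S between n4,n5
  Y(R4) = 0.1664+0.000j S between n3,n0
  I1: injects 0.0527 A into n5 (from n2)
  Y(R5) = 0.0006289+0.000j S between n2,n3
  Y(C2) = 0.000+0.01080j S between n4,n2
  Y(R6) = 0.0001996+0.000j S between n2,n3
  Y(R7) = 0.1027+0.000j S between n5,n0
  Y(R8) = 0.07299+0.000j S between n0,n2
  Y(C3) = 0.000+0.07749j S between n1,n6
  I2: injects 0.288 A into n6 (from n4)
Assemble and solve the 6×6 MNA system:
  V(n1)=0.5314+0.2657j  V(n2)=-0.7849-0.1965j  V(n3)=0.2091-0.007547j  V(n4)=-2.127+0.3049j  V(n5)=0.2058+0.1788j  V(n6)=0.4922-0.004325j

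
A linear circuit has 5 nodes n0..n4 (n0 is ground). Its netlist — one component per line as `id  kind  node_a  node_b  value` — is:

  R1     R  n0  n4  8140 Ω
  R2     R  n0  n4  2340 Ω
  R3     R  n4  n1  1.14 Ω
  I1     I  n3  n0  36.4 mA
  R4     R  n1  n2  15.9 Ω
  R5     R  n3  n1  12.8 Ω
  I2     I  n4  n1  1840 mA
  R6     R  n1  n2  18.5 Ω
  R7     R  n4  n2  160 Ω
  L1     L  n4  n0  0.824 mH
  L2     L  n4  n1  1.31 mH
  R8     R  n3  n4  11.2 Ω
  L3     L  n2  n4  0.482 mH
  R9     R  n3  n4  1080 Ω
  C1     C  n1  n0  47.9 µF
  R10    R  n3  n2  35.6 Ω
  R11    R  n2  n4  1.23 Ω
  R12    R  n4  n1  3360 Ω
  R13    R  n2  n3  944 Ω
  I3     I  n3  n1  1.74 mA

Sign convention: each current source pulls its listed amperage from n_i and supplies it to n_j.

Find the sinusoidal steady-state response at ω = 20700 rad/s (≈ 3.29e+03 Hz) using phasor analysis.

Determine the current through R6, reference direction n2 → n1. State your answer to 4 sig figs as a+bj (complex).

-0.08493-0.007007j A

MNA unknowns: 4 node voltages V₁..V_4
R1: Y=0.0001229+0.000j on G[0,4]
R2: Y=0.0004274+0.000j on G[0,4]
R3: Y=0.8772+0.000j on G[4,1]
I1: z[3]−=0.0364, z[0]+=0.0364
R4: Y=0.06289+0.000j on G[1,2]
R5: Y=0.07812+0.000j on G[3,1]
I2: z[4]−=1.84, z[1]+=1.84
R6: Y=0.05405+0.000j on G[1,2]
R7: Y=0.006250+0.000j on G[4,2]
L1: Y=0.000-0.05863j on G[4,0]
L2: Y=0.000-0.03688j on G[4,1]
R8: Y=0.08929+0.000j on G[3,4]
L3: Y=0.000-0.1002j on G[2,4]
R9: Y=0.0009259+0.000j on G[3,4]
C1: Y=0.000+0.9915j on G[1,0]
R10: Y=0.02809+0.000j on G[3,2]
R11: Y=0.8130+0.000j on G[2,4]
R12: Y=0.0002976+0.000j on G[4,1]
R13: Y=0.001059+0.000j on G[2,3]
I3: z[3]−=0.00174, z[1]+=0.00174
solve → V1=-0.1131+0.02675j, V2=-1.684-0.1029j, V3=-1.361-0.07338j, V4=-1.914-0.1506j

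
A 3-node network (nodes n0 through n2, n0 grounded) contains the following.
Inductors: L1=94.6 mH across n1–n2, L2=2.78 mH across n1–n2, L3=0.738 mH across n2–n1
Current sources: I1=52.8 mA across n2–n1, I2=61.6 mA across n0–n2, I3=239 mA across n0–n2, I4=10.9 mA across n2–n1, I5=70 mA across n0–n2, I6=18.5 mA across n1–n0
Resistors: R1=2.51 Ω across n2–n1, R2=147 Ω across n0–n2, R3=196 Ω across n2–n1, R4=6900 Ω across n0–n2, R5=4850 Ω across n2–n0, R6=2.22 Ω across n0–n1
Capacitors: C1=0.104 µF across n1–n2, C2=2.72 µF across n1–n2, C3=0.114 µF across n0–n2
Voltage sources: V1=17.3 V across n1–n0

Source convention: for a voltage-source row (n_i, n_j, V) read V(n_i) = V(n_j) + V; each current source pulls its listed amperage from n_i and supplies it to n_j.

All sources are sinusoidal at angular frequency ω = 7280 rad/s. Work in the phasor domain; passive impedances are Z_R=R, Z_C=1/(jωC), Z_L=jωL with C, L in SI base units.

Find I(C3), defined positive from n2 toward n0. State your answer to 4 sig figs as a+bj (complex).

-0.0001296+0.01466j A

Element admittances at ω=7280 rad/s:
  Y(L1) = 0.000-0.001452j S between n1,n2
  Y(L2) = 0.000-0.04941j S between n1,n2
  I1: injects 0.0528 A into n1 (from n2)
  Y(R1) = 0.3984+0.000j S between n2,n1
  Y(R2) = 0.006803+0.000j S between n0,n2
  Y(C1) = 0.000+0.0007571j S between n1,n2
  Y(R3) = 0.005102+0.000j S between n2,n1
  I2: injects 0.0616 A into n2 (from n0)
  I3: injects 0.239 A into n2 (from n0)
  I4: injects 0.0109 A into n1 (from n2)
  Y(R4) = 0.0001449+0.000j S between n0,n2
  Y(C2) = 0.000+0.01980j S between n1,n2
  Y(L3) = 0.000-0.1861j S between n2,n1
  Y(C3) = 0.000+0.0008299j S between n0,n2
  Y(R5) = 0.0002062+0.000j S between n2,n0
  I5: injects 0.07 A into n2 (from n0)
  Y(R6) = 0.4505+0.000j S between n0,n1
  I6: injects 0.0185 A into n0 (from n1)
  V1: constraint V(n1)−V(n0) = 17.3
Assemble and solve the 3×3 MNA system:
  V(n1)=17.30+0.000j  V(n2)=17.66+0.1561j
  i(V1)=-7.567-0.01578j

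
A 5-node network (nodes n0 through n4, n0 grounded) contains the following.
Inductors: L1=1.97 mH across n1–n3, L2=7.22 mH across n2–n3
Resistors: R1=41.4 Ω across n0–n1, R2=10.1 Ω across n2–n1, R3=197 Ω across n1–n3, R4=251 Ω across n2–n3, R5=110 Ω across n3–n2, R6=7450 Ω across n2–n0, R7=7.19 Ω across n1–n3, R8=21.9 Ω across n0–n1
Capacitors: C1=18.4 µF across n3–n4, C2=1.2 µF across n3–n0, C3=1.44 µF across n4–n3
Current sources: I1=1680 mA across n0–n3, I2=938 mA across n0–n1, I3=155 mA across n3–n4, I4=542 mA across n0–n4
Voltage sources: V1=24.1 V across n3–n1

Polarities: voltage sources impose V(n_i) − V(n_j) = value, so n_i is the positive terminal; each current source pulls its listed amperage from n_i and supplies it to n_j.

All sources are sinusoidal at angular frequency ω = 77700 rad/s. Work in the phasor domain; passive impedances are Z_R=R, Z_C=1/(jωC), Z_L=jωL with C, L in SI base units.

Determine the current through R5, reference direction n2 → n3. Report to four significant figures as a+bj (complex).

-0.1935-0.002713j A

Apply KCL at each of the 4 non-ground nodes and solve the resulting linear system.
Node n1: branches {L1, R1, R2, R3, I2, R7, R8, V1} → V_1 = 0.8467-33.25j
Node n2: branches {R2, R4, L2, R5, R6} → V_2 = 3.658-33.55j
Node n3: branches {L1, C1, R3, I1, I3, R4, L2, R5, R7, C2, C3, V1} → V_3 = 24.95-33.25j
Node n4: branches {C1, I3, I4, C3} → V_4 = 24.95-33.70j
Source currents: i(V1)=-4.631-2.135j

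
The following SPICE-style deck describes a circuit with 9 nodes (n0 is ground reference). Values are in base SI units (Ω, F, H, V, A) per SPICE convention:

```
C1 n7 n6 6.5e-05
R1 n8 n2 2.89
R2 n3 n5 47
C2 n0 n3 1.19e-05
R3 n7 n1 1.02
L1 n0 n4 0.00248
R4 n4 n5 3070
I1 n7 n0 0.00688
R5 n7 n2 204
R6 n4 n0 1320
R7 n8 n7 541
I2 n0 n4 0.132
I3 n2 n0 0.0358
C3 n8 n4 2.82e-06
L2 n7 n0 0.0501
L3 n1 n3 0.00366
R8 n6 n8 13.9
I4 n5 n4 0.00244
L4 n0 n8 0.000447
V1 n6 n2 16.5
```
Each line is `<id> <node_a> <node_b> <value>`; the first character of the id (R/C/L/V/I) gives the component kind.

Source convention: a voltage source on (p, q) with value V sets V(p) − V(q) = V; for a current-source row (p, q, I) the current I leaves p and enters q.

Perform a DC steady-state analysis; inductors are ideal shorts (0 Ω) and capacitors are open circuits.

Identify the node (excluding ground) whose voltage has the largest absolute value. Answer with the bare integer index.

6

Apply KCL at each of the 8 non-ground nodes and solve the resulting linear system.
Node n1: branches {R3, L3} → V_1 = -0.002450
Node n2: branches {R1, R5, I3, V1} → V_2 = -2.892
Node n3: branches {R2, C2, L3} → V_3 = -0.002450
Node n4: branches {L1, R4, R6, I2, C3, I4} → V_4 = 0.000
Node n5: branches {R2, R4, I4} → V_5 = -0.1154
Node n6: branches {C1, R8, V1} → V_6 = 13.61
Node n7: branches {C1, R3, I1, R5, R7, L2} → V_7 = 0.000
Node n8: branches {R1, R7, C3, R8, L4} → V_8 = 0.000
Source currents: i(L1)=-0.1344, i(L2)=-0.02346, i(L3)=0.002402, i(L4)=0.02162, i(V1)=-0.9790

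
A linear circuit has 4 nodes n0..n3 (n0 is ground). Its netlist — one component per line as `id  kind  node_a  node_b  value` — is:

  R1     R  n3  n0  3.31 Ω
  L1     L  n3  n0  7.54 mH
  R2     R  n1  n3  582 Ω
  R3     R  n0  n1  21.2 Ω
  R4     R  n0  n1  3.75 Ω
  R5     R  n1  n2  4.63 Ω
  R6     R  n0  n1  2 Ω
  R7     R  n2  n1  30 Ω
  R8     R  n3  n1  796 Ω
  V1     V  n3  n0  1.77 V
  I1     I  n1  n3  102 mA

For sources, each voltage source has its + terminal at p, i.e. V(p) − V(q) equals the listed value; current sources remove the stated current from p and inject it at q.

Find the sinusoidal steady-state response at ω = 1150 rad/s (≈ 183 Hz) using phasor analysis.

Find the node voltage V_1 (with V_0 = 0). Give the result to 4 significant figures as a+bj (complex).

Apply KCL at each of the 3 non-ground nodes and solve the resulting linear system.
Node n1: branches {R2, R3, R4, R5, R6, R7, R8, I1} → V_1 = -0.1184+0.000j
Node n2: branches {R5, R7} → V_2 = -0.1184+0.000j
Node n3: branches {R1, L1, R2, R8, V1, I1} → V_3 = 1.770+0.000j
Source currents: i(V1)=-0.4384+0.2041j

-0.1184+0.000j V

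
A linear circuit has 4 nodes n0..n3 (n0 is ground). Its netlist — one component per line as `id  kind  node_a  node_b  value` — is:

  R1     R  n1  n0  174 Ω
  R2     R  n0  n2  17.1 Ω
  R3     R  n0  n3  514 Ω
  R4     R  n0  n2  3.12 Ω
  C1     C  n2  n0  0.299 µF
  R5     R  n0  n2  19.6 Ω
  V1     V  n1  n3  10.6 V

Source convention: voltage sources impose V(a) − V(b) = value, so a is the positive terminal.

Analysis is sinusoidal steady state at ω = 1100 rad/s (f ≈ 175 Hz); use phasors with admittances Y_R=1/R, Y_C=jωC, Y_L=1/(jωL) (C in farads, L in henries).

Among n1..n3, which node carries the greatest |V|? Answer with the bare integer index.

Apply KCL at each of the 3 non-ground nodes and solve the resulting linear system.
Node n1: branches {R1, V1} → V_1 = 2.681+0.000j
Node n2: branches {R2, R4, C1, R5} → V_2 = 0.000+0.000j
Node n3: branches {R3, V1} → V_3 = -7.919+0.000j
Source currents: i(V1)=-0.01541+0.000j

3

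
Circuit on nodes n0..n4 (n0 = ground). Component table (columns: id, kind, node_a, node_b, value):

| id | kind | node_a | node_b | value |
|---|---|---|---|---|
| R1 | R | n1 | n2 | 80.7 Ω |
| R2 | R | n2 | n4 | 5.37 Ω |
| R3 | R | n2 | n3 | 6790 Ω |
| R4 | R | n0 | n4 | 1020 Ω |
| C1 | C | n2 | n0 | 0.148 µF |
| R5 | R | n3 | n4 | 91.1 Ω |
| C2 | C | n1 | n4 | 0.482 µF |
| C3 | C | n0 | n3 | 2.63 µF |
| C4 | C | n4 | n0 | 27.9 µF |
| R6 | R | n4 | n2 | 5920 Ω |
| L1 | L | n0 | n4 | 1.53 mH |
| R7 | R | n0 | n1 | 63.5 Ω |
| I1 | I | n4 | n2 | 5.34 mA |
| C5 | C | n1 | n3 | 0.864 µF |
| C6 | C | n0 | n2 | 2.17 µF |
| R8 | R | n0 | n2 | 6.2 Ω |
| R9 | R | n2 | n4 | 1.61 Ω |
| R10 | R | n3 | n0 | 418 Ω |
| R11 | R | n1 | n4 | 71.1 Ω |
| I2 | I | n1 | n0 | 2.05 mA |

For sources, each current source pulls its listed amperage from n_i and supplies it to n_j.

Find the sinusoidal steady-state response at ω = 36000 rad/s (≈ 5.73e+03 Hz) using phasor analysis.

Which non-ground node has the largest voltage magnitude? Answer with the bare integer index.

Apply KCL at each of the 4 non-ground nodes and solve the resulting linear system.
Node n1: branches {R1, C2, R7, C5, R11, I2} → V_1 = -0.02432+0.02405j
Node n2: branches {R1, R2, R3, C1, R6, I1, C6, R8, R9} → V_2 = 0.004901+0.001409j
Node n3: branches {R3, R5, C3, C5, R10} → V_3 = -0.006420+0.005289j
Node n4: branches {R2, R4, R5, C2, C4, R6, L1, I1, R9, R11} → V_4 = -0.0004275+0.001849j

1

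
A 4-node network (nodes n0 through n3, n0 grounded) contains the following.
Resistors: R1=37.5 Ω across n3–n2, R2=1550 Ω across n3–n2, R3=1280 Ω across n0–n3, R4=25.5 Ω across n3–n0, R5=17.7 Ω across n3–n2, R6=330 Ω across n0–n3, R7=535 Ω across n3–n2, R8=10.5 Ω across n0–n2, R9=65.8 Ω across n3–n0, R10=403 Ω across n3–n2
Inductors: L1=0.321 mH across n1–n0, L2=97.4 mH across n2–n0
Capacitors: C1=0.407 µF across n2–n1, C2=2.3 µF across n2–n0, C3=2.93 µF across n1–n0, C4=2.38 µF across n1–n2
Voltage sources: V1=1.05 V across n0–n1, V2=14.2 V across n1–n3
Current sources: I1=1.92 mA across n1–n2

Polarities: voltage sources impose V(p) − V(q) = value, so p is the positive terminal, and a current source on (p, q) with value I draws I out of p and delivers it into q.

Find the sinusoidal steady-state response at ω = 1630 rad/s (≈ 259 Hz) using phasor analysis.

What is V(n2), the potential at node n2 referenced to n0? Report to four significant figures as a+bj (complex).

Apply KCL at each of the 3 non-ground nodes and solve the resulting linear system.
Node n1: branches {L1, C1, C3, C4, V1, V2, I1} → V_1 = -1.050+0.000j
Node n2: branches {R1, R2, C1, R5, C2, R7, L2, C4, R8, R10, I1} → V_2 = -7.320+0.05354j
Node n3: branches {R1, R2, R3, R4, R5, R6, R7, R9, R10, V2} → V_3 = -15.25+0.000j
Source currents: i(V1)=-1.585+2.026j, i(V2)=-1.587-0.004720j

-7.320+0.05354j V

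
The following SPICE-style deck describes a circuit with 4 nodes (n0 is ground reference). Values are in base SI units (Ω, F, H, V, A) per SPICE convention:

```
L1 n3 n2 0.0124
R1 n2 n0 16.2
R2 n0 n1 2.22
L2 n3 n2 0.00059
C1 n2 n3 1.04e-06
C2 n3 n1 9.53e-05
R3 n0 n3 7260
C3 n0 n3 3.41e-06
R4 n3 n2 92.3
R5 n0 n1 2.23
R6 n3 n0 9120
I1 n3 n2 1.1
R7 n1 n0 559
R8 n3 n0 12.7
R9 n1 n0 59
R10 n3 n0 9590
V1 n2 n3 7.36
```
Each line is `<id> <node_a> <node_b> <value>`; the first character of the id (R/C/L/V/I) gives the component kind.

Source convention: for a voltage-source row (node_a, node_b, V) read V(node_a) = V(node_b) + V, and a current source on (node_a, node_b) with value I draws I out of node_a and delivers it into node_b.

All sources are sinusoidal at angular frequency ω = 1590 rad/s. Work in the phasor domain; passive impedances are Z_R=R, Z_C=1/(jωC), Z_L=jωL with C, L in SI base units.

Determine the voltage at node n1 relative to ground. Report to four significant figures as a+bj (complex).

-0.2597-0.2017j V

MNA unknowns: 3 node voltages V₁..V_3 plus 1 source current (V1)
L1: Y=0.000-0.05072j on G[3,2]
R1: Y=0.06173+0.000j on G[2,0]
R2: Y=0.4505+0.000j on G[0,1]
L2: Y=0.000-1.066j on G[3,2]
C1: Y=0.000+0.001654j on G[2,3]
C2: Y=0.000+0.1515j on G[3,1]
R3: Y=0.0001377+0.000j on G[0,3]
C3: Y=0.000+0.005422j on G[0,3]
R4: Y=0.01083+0.000j on G[3,2]
R5: Y=0.4484+0.000j on G[0,1]
R6: Y=0.0001096+0.000j on G[3,0]
I1: z[3]−=1.1, z[2]+=1.1
R7: Y=0.001789+0.000j on G[1,0]
R8: Y=0.07874+0.000j on G[3,0]
R9: Y=0.01695+0.000j on G[1,0]
R10: Y=0.0001043+0.000j on G[3,0]
V1: row V2−V3=7.36, i_V1 at 2,3
solve → V1=-0.2597-0.2017j, V2=5.879+1.371j, V3=-1.481+1.371j
aux → i_V1=0.6574+8.122j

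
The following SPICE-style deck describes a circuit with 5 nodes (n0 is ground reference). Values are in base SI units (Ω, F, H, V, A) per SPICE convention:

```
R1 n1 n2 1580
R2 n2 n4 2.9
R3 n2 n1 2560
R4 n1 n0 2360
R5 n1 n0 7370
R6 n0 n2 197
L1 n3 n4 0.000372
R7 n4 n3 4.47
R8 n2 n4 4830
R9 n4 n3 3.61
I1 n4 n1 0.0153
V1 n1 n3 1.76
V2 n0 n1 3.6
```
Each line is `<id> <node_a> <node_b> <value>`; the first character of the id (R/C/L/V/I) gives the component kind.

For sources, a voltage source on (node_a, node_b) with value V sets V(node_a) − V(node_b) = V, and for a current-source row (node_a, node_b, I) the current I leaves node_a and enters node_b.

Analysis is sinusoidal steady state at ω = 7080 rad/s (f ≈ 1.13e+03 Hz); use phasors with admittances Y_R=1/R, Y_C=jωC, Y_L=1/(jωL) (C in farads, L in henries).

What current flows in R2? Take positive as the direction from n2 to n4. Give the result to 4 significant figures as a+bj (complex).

0.02839-7.491e-05j A

MNA unknowns: 4 node voltages V₁..V_4 plus 2 source currents (V1, V2)
R1: Y=0.0006329+0.000j on G[1,2]
R2: Y=0.3448+0.000j on G[2,4]
R3: Y=0.0003906+0.000j on G[2,1]
R4: Y=0.0004237+0.000j on G[1,0]
R5: Y=0.0001357+0.000j on G[1,0]
R6: Y=0.005076+0.000j on G[0,2]
L1: Y=0.000-0.3797j on G[3,4]
R7: Y=0.2237+0.000j on G[4,3]
R8: Y=0.0002070+0.000j on G[2,4]
R9: Y=0.2770+0.000j on G[4,3]
I1: z[4]−=0.0153, z[1]+=0.0153
V1: row V1−V3=1.76, i_V1 at 1,3
V2: row V0−V1=3.6, i_V2 at 0,1
solve → V1=-3.600+0.000j, V2=-5.261+0.01229j, V3=-5.360+0.000j, V4=-5.343+0.01251j
aux → i_V1=-0.01311+7.496e-05j, i_V2=-0.02872+6.238e-05j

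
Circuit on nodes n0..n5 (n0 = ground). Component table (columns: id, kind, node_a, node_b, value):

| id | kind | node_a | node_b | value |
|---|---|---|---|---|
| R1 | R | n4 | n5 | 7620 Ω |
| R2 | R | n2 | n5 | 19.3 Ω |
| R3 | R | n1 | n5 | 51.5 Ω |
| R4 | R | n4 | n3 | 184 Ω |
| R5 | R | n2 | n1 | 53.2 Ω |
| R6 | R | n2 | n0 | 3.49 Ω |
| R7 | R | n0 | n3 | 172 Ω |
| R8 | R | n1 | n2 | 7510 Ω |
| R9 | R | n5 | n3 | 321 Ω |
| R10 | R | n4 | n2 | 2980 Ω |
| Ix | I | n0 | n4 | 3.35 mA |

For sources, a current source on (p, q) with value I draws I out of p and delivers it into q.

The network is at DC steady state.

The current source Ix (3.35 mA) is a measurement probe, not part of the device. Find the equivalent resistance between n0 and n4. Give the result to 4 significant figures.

MNA unknowns: 5 node voltages V₁..V_5
R1: Y=0.0001312 on G[4,5]
R2: Y=0.05181 on G[2,5]
R3: Y=0.01942 on G[1,5]
R4: Y=0.005435 on G[4,3]
R5: Y=0.01880 on G[2,1]
R6: Y=0.2865 on G[2,0]
R7: Y=0.005814 on G[0,3]
R8: Y=0.0001332 on G[1,2]
R9: Y=0.003115 on G[5,3]
R10: Y=0.0003356 on G[4,2]
Ix: z[0]−=0.00335, z[4]+=0.00335
solve → V1=0.01386, V2=0.004841, V3=0.3376, V4=0.8793, V5=0.02265

R_eq = 262.5 Ω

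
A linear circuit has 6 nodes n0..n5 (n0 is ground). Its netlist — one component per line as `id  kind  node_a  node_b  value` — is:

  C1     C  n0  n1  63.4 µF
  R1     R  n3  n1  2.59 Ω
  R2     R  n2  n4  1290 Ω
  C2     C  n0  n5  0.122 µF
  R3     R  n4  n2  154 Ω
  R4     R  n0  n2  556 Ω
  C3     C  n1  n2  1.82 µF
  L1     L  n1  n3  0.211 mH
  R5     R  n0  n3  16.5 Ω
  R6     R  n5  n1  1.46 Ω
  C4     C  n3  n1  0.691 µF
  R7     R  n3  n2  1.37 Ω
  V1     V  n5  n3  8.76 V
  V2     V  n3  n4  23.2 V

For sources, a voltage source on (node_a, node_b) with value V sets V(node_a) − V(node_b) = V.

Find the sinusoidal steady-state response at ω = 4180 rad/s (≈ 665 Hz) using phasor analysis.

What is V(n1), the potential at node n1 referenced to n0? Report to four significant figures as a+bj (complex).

Apply KCL at each of the 5 non-ground nodes and solve the resulting linear system.
Node n1: branches {C1, R1, C3, L1, R6, C4} → V_1 = 0.7208-0.4625j
Node n2: branches {R2, R3, R4, C3, R7} → V_2 = -2.233-3.079j
Node n3: branches {R1, L1, R5, C4, R7, V1, V2} → V_3 = -1.982-3.117j
Node n4: branches {R2, R3, V2} → V_4 = -25.18-3.117j
Node n5: branches {C2, R6, V1} → V_5 = 6.778-3.117j
Source currents: i(V1)=-4.150+1.815j, i(V2)=-0.1668-0.0002761j

0.7208-0.4625j V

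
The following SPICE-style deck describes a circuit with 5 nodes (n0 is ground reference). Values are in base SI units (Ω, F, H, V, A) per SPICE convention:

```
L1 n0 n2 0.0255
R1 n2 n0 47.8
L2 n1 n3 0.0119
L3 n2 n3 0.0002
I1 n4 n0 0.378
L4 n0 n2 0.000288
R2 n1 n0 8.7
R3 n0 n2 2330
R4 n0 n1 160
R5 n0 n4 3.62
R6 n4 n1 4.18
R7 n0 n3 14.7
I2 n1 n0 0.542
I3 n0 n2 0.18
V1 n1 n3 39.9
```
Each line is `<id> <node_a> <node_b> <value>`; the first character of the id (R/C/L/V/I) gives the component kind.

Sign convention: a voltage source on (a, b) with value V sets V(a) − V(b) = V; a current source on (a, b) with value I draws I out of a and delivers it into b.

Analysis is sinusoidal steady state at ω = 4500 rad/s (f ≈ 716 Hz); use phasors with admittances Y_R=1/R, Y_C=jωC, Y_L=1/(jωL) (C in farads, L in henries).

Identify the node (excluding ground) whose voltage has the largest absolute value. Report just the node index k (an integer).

1

MNA unknowns: 4 node voltages V₁..V_4 plus 1 source current (V1)
L1: Y=0.000-0.008715j on G[0,2]
R1: Y=0.02092+0.000j on G[2,0]
L2: Y=0.000-0.01867j on G[1,3]
L3: Y=0.000-1.111j on G[2,3]
I1: z[4]−=0.378, z[0]+=0.378
L4: Y=0.000-0.7716j on G[0,2]
R2: Y=0.1149+0.000j on G[1,0]
R3: Y=0.0004292+0.000j on G[0,2]
R4: Y=0.006250+0.000j on G[0,1]
R5: Y=0.2762+0.000j on G[0,4]
R6: Y=0.2392+0.000j on G[4,1]
R7: Y=0.06803+0.000j on G[0,3]
I2: z[1]−=0.542, z[0]+=0.542
I3: z[0]−=0.18, z[2]+=0.18
V1: row V1−V3=39.9, i_V1 at 1,3
solve → V1=29.03-15.34j, V2=-6.483-8.844j, V3=-10.87-15.34j, V4=12.74-7.120j
aux → i_V1=-7.959+4.571j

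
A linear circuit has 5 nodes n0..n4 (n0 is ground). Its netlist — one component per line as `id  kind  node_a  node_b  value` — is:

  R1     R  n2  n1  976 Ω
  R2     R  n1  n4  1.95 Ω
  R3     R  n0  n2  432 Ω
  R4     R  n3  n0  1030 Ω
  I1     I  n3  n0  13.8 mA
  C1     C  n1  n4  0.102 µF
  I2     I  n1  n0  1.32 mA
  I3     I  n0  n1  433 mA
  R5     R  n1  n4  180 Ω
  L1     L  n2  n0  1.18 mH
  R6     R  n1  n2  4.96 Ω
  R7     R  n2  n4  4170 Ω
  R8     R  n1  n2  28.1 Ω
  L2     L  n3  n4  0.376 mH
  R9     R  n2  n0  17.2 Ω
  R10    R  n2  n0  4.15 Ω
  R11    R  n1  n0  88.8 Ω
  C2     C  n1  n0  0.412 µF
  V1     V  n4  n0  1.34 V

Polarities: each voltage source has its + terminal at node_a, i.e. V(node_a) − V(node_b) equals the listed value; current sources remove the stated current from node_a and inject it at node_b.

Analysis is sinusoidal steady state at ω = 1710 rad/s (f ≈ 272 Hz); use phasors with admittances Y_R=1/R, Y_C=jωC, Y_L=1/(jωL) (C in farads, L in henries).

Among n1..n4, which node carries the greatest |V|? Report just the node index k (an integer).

1

MNA unknowns: 4 node voltages V₁..V_4 plus 1 source current (V1)
R1: Y=0.001025+0.000j on G[2,1]
R2: Y=0.5128+0.000j on G[1,4]
R3: Y=0.002315+0.000j on G[0,2]
R4: Y=0.0009709+0.000j on G[3,0]
I1: z[3]−=0.0138, z[0]+=0.0138
C1: Y=0.000+0.0001744j on G[1,4]
I2: z[1]−=0.00132, z[0]+=0.00132
I3: z[0]−=0.433, z[1]+=0.433
R5: Y=0.005556+0.000j on G[1,4]
L1: Y=0.000-0.4956j on G[2,0]
R6: Y=0.2016+0.000j on G[1,2]
R7: Y=0.0002398+0.000j on G[2,4]
R8: Y=0.03559+0.000j on G[1,2]
L2: Y=0.000-1.555j on G[3,4]
R9: Y=0.05814+0.000j on G[2,0]
R10: Y=0.2410+0.000j on G[2,0]
R11: Y=0.01126+0.000j on G[1,0]
C2: Y=0.000+0.0007045j on G[1,0]
V1: row V4−V0=1.34, i_V1 at 4,0
solve → V1=1.576+0.1146j, V2=0.3526+0.3743j, V3=1.340-0.009709j, V4=1.340+0.000j
aux → i_V1=0.1072+0.05955j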